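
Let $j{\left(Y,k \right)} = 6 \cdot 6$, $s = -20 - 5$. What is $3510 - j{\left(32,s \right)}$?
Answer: $3474$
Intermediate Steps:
$s = -25$ ($s = -20 - 5 = -25$)
$j{\left(Y,k \right)} = 36$
$3510 - j{\left(32,s \right)} = 3510 - 36 = 3474$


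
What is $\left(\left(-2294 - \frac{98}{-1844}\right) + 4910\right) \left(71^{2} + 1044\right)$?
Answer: $\frac{14677026085}{922} \approx 1.5919 \cdot 10^{7}$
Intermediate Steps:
$\left(\left(-2294 - \frac{98}{-1844}\right) + 4910\right) \left(71^{2} + 1044\right) = \left(\left(-2294 - - \frac{49}{922}\right) + 4910\right) \left(5041 + 1044\right) = \left(\left(-2294 + \frac{49}{922}\right) + 4910\right) 6085 = \left(- \frac{2115019}{922} + 4910\right) 6085 = \frac{2412001}{922} \cdot 6085 = \frac{14677026085}{922}$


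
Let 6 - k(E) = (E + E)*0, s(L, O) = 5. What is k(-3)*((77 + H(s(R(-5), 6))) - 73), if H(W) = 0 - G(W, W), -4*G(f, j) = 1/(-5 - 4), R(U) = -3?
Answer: 143/6 ≈ 23.833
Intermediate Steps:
G(f, j) = 1/36 (G(f, j) = -1/(4*(-5 - 4)) = -¼/(-9) = -¼*(-⅑) = 1/36)
k(E) = 6 (k(E) = 6 - (E + E)*0 = 6 - 2*E*0 = 6 - 1*0 = 6 + 0 = 6)
H(W) = -1/36 (H(W) = 0 - 1*1/36 = 0 - 1/36 = -1/36)
k(-3)*((77 + H(s(R(-5), 6))) - 73) = 6*((77 - 1/36) - 73) = 6*(2771/36 - 73) = 6*(143/36) = 143/6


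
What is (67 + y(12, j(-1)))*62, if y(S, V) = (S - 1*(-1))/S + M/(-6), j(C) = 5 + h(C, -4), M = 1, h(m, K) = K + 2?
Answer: 25265/6 ≈ 4210.8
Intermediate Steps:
h(m, K) = 2 + K
j(C) = 3 (j(C) = 5 + (2 - 4) = 5 - 2 = 3)
y(S, V) = -⅙ + (1 + S)/S (y(S, V) = (S - 1*(-1))/S + 1/(-6) = (S + 1)/S + 1*(-⅙) = (1 + S)/S - ⅙ = -⅙ + (1 + S)/S)
(67 + y(12, j(-1)))*62 = (67 + (⅚ + 1/12))*62 = (67 + 11/12)*62 = (815/12)*62 = 25265/6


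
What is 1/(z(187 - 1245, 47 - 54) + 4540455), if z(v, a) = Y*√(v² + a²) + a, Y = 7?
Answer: 4540448/20615613189467 - 7*√1119413/20615613189467 ≈ 2.1988e-7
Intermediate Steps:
z(v, a) = a + 7*√(a² + v²) (z(v, a) = 7*√(v² + a²) + a = 7*√(a² + v²) + a = a + 7*√(a² + v²))
1/(z(187 - 1245, 47 - 54) + 4540455) = 1/(((47 - 54) + 7*√((47 - 54)² + (187 - 1245)²)) + 4540455) = 1/((-7 + 7*√((-7)² + (-1058)²)) + 4540455) = 1/((-7 + 7*√(49 + 1119364)) + 4540455) = 1/((-7 + 7*√1119413) + 4540455) = 1/(4540448 + 7*√1119413)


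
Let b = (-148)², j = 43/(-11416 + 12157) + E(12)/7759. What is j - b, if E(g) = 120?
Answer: -125934851219/5749419 ≈ -21904.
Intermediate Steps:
j = 422557/5749419 (j = 43/(-11416 + 12157) + 120/7759 = 43/741 + 120*(1/7759) = 43*(1/741) + 120/7759 = 43/741 + 120/7759 = 422557/5749419 ≈ 0.073496)
b = 21904
j - b = 422557/5749419 - 1*21904 = 422557/5749419 - 21904 = -125934851219/5749419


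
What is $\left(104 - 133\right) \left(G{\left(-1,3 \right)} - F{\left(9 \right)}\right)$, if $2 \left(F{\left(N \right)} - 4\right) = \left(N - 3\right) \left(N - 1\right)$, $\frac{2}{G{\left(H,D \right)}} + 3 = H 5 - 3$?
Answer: $\frac{8990}{11} \approx 817.27$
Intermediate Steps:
$G{\left(H,D \right)} = \frac{2}{-6 + 5 H}$ ($G{\left(H,D \right)} = \frac{2}{-3 + \left(H 5 - 3\right)} = \frac{2}{-3 + \left(5 H - 3\right)} = \frac{2}{-3 + \left(-3 + 5 H\right)} = \frac{2}{-6 + 5 H}$)
$F{\left(N \right)} = 4 + \frac{\left(-1 + N\right) \left(-3 + N\right)}{2}$ ($F{\left(N \right)} = 4 + \frac{\left(N - 3\right) \left(N - 1\right)}{2} = 4 + \frac{\left(-3 + N\right) \left(-1 + N\right)}{2} = 4 + \frac{\left(-1 + N\right) \left(-3 + N\right)}{2}$)
$\left(104 - 133\right) \left(G{\left(-1,3 \right)} - F{\left(9 \right)}\right) = \left(104 - 133\right) \left(\frac{2}{-6 + 5 \left(-1\right)} - \left(\frac{11}{2} + \frac{9^{2}}{2} - 18\right)\right) = \left(104 - 133\right) \left(\frac{2}{-6 - 5} - \left(\frac{11}{2} + \frac{1}{2} \cdot 81 - 18\right)\right) = - 29 \left(\frac{2}{-11} - \left(\frac{11}{2} + \frac{81}{2} - 18\right)\right) = - 29 \left(2 \left(- \frac{1}{11}\right) - 28\right) = - 29 \left(- \frac{2}{11} - 28\right) = \left(-29\right) \left(- \frac{310}{11}\right) = \frac{8990}{11}$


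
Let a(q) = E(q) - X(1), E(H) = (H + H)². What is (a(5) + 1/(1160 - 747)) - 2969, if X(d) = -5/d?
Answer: -1182831/413 ≈ -2864.0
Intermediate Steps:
E(H) = 4*H² (E(H) = (2*H)² = 4*H²)
a(q) = 5 + 4*q² (a(q) = 4*q² - (-5)/1 = 4*q² - (-5) = 4*q² - 1*(-5) = 4*q² + 5 = 5 + 4*q²)
(a(5) + 1/(1160 - 747)) - 2969 = ((5 + 4*5²) + 1/(1160 - 747)) - 2969 = ((5 + 4*25) + 1/413) - 2969 = ((5 + 100) + 1/413) - 2969 = (105 + 1/413) - 2969 = 43366/413 - 2969 = -1182831/413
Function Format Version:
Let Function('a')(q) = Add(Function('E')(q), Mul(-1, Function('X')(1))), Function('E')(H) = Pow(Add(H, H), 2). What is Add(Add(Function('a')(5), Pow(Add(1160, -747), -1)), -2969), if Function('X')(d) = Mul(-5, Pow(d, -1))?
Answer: Rational(-1182831, 413) ≈ -2864.0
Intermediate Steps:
Function('E')(H) = Mul(4, Pow(H, 2)) (Function('E')(H) = Pow(Mul(2, H), 2) = Mul(4, Pow(H, 2)))
Function('a')(q) = Add(5, Mul(4, Pow(q, 2))) (Function('a')(q) = Add(Mul(4, Pow(q, 2)), Mul(-1, Mul(-5, Pow(1, -1)))) = Add(Mul(4, Pow(q, 2)), Mul(-1, Mul(-5, 1))) = Add(Mul(4, Pow(q, 2)), Mul(-1, -5)) = Add(Mul(4, Pow(q, 2)), 5) = Add(5, Mul(4, Pow(q, 2))))
Add(Add(Function('a')(5), Pow(Add(1160, -747), -1)), -2969) = Add(Add(Add(5, Mul(4, Pow(5, 2))), Pow(Add(1160, -747), -1)), -2969) = Add(Add(Add(5, Mul(4, 25)), Pow(413, -1)), -2969) = Add(Add(Add(5, 100), Rational(1, 413)), -2969) = Add(Add(105, Rational(1, 413)), -2969) = Add(Rational(43366, 413), -2969) = Rational(-1182831, 413)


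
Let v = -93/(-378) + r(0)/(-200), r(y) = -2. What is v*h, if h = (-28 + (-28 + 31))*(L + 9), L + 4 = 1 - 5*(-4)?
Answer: -20969/126 ≈ -166.42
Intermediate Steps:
v = 1613/6300 (v = -93/(-378) - 2/(-200) = -93*(-1/378) - 2*(-1/200) = 31/126 + 1/100 = 1613/6300 ≈ 0.25603)
L = 17 (L = -4 + (1 - 5*(-4)) = -4 + (1 + 20) = -4 + 21 = 17)
h = -650 (h = (-28 + (-28 + 31))*(17 + 9) = (-28 + 3)*26 = -25*26 = -650)
v*h = (1613/6300)*(-650) = -20969/126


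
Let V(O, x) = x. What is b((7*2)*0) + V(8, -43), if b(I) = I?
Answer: -43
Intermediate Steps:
b((7*2)*0) + V(8, -43) = (7*2)*0 - 43 = 14*0 - 43 = 0 - 43 = -43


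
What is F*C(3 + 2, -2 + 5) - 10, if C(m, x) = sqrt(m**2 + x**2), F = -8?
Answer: -10 - 8*sqrt(34) ≈ -56.648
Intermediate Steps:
F*C(3 + 2, -2 + 5) - 10 = -8*sqrt((3 + 2)**2 + (-2 + 5)**2) - 10 = -8*sqrt(5**2 + 3**2) - 10 = -8*sqrt(25 + 9) - 10 = -8*sqrt(34) - 10 = -10 - 8*sqrt(34)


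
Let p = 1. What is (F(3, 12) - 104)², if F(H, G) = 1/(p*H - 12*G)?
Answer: 215062225/19881 ≈ 10817.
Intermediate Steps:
F(H, G) = 1/(H - 12*G) (F(H, G) = 1/(1*H - 12*G) = 1/(H - 12*G))
(F(3, 12) - 104)² = (-1/(-1*3 + 12*12) - 104)² = (-1/(-3 + 144) - 104)² = (-1/141 - 104)² = (-14665/141)² = 215062225/19881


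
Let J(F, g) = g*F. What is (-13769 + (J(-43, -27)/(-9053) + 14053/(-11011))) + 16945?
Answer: 2212950196/697081 ≈ 3174.6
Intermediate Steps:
J(F, g) = F*g
(-13769 + (J(-43, -27)/(-9053) + 14053/(-11011))) + 16945 = (-13769 + (-43*(-27)/(-9053) + 14053/(-11011))) + 16945 = (-13769 + (1161*(-1/9053) + 14053*(-1/11011))) + 16945 = (-13769 + (-1161/9053 - 1081/847)) + 16945 = (-13769 - 979060/697081) + 16945 = -9599087349/697081 + 16945 = 2212950196/697081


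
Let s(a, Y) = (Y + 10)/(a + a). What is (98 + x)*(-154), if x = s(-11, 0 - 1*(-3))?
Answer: -15001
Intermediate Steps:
s(a, Y) = (10 + Y)/(2*a) (s(a, Y) = (10 + Y)/((2*a)) = (10 + Y)*(1/(2*a)) = (10 + Y)/(2*a))
x = -13/22 (x = (½)*(10 + (0 - 1*(-3)))/(-11) = (½)*(-1/11)*(10 + (0 + 3)) = (½)*(-1/11)*(10 + 3) = (½)*(-1/11)*13 = -13/22 ≈ -0.59091)
(98 + x)*(-154) = (98 - 13/22)*(-154) = (2143/22)*(-154) = -15001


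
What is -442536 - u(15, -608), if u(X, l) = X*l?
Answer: -433416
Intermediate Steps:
-442536 - u(15, -608) = -442536 - 15*(-608) = -442536 - 1*(-9120) = -442536 + 9120 = -433416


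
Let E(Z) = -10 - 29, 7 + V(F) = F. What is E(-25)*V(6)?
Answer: 39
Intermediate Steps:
V(F) = -7 + F
E(Z) = -39
E(-25)*V(6) = -39*(-7 + 6) = -39*(-1) = 39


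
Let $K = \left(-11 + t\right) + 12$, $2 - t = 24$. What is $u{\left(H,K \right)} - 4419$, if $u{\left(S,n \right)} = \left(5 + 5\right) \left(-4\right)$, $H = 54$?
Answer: $-4459$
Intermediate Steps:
$t = -22$ ($t = 2 - 24 = -22$)
$K = -21$ ($K = \left(-11 - 22\right) + 12 = -33 + 12 = -21$)
$u{\left(S,n \right)} = -40$ ($u{\left(S,n \right)} = 10 \left(-4\right) = -40$)
$u{\left(H,K \right)} - 4419 = -40 - 4419 = -4459$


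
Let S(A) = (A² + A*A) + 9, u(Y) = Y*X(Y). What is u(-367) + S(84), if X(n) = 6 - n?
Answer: -122770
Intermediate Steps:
u(Y) = Y*(6 - Y)
S(A) = 9 + 2*A² (S(A) = (A² + A²) + 9 = 2*A² + 9 = 9 + 2*A²)
u(-367) + S(84) = -367*(6 - 1*(-367)) + (9 + 2*84²) = -367*(6 + 367) + (9 + 2*7056) = -367*373 + (9 + 14112) = -136891 + 14121 = -122770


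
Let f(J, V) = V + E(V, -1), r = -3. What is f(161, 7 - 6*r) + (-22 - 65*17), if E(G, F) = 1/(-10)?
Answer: -11021/10 ≈ -1102.1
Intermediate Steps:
E(G, F) = -⅒ (E(G, F) = 1*(-⅒) = -⅒)
f(J, V) = -⅒ + V (f(J, V) = V - ⅒ = -⅒ + V)
f(161, 7 - 6*r) + (-22 - 65*17) = (-⅒ + (7 - 6*(-3))) + (-22 - 65*17) = (-⅒ + (7 + 18)) + (-22 - 1105) = (-⅒ + 25) - 1127 = 249/10 - 1127 = -11021/10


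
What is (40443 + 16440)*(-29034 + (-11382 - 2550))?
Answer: -2444034978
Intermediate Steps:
(40443 + 16440)*(-29034 + (-11382 - 2550)) = 56883*(-29034 - 13932) = 56883*(-42966) = -2444034978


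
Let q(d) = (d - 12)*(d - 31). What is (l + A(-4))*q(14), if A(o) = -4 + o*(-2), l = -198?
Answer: 6596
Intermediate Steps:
q(d) = (-31 + d)*(-12 + d) (q(d) = (-12 + d)*(-31 + d) = (-31 + d)*(-12 + d))
A(o) = -4 - 2*o
(l + A(-4))*q(14) = (-198 + (-4 - 2*(-4)))*(372 + 14² - 43*14) = (-198 + (-4 + 8))*(372 + 196 - 602) = (-198 + 4)*(-34) = -194*(-34) = 6596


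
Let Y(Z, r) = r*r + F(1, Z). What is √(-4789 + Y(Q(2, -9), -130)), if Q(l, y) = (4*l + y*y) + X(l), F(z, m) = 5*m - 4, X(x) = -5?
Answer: √12527 ≈ 111.92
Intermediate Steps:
F(z, m) = -4 + 5*m
Q(l, y) = -5 + y² + 4*l (Q(l, y) = (4*l + y*y) - 5 = (4*l + y²) - 5 = (y² + 4*l) - 5 = -5 + y² + 4*l)
Y(Z, r) = -4 + r² + 5*Z (Y(Z, r) = r*r + (-4 + 5*Z) = r² + (-4 + 5*Z) = -4 + r² + 5*Z)
√(-4789 + Y(Q(2, -9), -130)) = √(-4789 + (-4 + (-130)² + 5*(-5 + (-9)² + 4*2))) = √(-4789 + (-4 + 16900 + 5*(-5 + 81 + 8))) = √(-4789 + (-4 + 16900 + 5*84)) = √(-4789 + (-4 + 16900 + 420)) = √(-4789 + 17316) = √12527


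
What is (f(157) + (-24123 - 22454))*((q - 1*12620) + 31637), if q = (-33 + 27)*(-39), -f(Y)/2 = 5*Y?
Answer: -926877897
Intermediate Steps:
f(Y) = -10*Y
q = 234 (q = -6*(-39) = 234)
(f(157) + (-24123 - 22454))*((q - 1*12620) + 31637) = (-10*157 + (-24123 - 22454))*((234 - 1*12620) + 31637) = (-1570 - 46577)*((234 - 12620) + 31637) = -48147*(-12386 + 31637) = -48147*19251 = -926877897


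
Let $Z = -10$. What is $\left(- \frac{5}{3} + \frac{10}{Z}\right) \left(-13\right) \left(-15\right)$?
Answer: $-520$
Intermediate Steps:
$\left(- \frac{5}{3} + \frac{10}{Z}\right) \left(-13\right) \left(-15\right) = \left(- \frac{5}{3} + \frac{10}{-10}\right) \left(-13\right) \left(-15\right) = \left(\left(-5\right) \frac{1}{3} + 10 \left(- \frac{1}{10}\right)\right) \left(-13\right) \left(-15\right) = \left(- \frac{5}{3} - 1\right) \left(-13\right) \left(-15\right) = \left(- \frac{8}{3}\right) \left(-13\right) \left(-15\right) = \frac{104}{3} \left(-15\right) = -520$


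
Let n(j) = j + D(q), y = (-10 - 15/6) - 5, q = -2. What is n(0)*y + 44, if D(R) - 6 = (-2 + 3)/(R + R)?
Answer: -453/8 ≈ -56.625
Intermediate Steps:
y = -35/2 (y = (-10 - 15*1/6) - 5 = (-10 - 5/2) - 5 = -25/2 - 5 = -35/2 ≈ -17.500)
D(R) = 6 + 1/(2*R) (D(R) = 6 + (-2 + 3)/(R + R) = 6 + 1/(2*R))
n(j) = 23/4 + j (n(j) = j + (6 + (1/2)/(-2)) = j + (6 + (1/2)*(-1/2)) = j + (6 - 1/4) = j + 23/4 = 23/4 + j)
n(0)*y + 44 = (23/4 + 0)*(-35/2) + 44 = (23/4)*(-35/2) + 44 = -805/8 + 44 = -453/8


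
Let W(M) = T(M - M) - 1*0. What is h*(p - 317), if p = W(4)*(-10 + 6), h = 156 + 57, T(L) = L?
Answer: -67521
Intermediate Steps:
W(M) = 0 (W(M) = (M - M) - 1*0 = 0 + 0 = 0)
h = 213
p = 0 (p = 0*(-10 + 6) = 0*(-4) = 0)
h*(p - 317) = 213*(0 - 317) = 213*(-317) = -67521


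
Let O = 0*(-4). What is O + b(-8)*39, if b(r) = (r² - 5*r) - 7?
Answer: 3783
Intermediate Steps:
b(r) = -7 + r² - 5*r
O = 0
O + b(-8)*39 = 0 + (-7 + (-8)² - 5*(-8))*39 = 0 + (-7 + 64 + 40)*39 = 0 + 97*39 = 0 + 3783 = 3783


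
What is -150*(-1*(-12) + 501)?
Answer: -76950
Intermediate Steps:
-150*(-1*(-12) + 501) = -150*(12 + 501) = -150*513 = -76950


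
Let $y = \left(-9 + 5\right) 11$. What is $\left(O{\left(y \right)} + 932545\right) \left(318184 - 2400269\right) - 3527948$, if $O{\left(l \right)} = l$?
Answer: $-1941549872533$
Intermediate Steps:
$y = -44$ ($y = \left(-4\right) 11 = -44$)
$\left(O{\left(y \right)} + 932545\right) \left(318184 - 2400269\right) - 3527948 = \left(-44 + 932545\right) \left(318184 - 2400269\right) - 3527948 = 932501 \left(-2082085\right) - 3527948 = -1941546344585 - 3527948 = -1941549872533$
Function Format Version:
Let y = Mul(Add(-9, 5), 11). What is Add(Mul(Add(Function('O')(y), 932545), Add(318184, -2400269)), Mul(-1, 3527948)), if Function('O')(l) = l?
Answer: -1941549872533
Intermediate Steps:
y = -44 (y = Mul(-4, 11) = -44)
Add(Mul(Add(Function('O')(y), 932545), Add(318184, -2400269)), Mul(-1, 3527948)) = Add(Mul(Add(-44, 932545), Add(318184, -2400269)), Mul(-1, 3527948)) = Add(Mul(932501, -2082085), -3527948) = Add(-1941546344585, -3527948) = -1941549872533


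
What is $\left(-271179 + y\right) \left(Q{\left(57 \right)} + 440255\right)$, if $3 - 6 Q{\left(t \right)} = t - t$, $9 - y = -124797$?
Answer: $- \frac{128883036603}{2} \approx -6.4442 \cdot 10^{10}$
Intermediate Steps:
$y = 124806$ ($y = 9 - -124797 = 9 + 124797 = 124806$)
$Q{\left(t \right)} = \frac{1}{2}$ ($Q{\left(t \right)} = \frac{1}{2} - \frac{t - t}{6} = \frac{1}{2} - 0 = \frac{1}{2} + 0 = \frac{1}{2}$)
$\left(-271179 + y\right) \left(Q{\left(57 \right)} + 440255\right) = \left(-271179 + 124806\right) \left(\frac{1}{2} + 440255\right) = \left(-146373\right) \frac{880511}{2} = - \frac{128883036603}{2}$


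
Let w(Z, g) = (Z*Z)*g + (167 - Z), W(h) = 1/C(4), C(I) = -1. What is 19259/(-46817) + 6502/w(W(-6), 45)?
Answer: 300301967/9972021 ≈ 30.114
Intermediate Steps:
W(h) = -1 (W(h) = 1/(-1) = -1)
w(Z, g) = 167 - Z + g*Z² (w(Z, g) = Z²*g + (167 - Z) = g*Z² + (167 - Z) = 167 - Z + g*Z²)
19259/(-46817) + 6502/w(W(-6), 45) = 19259/(-46817) + 6502/(167 - 1*(-1) + 45*(-1)²) = 19259*(-1/46817) + 6502/(167 + 1 + 45*1) = -19259/46817 + 6502/(167 + 1 + 45) = -19259/46817 + 6502/213 = 300301967/9972021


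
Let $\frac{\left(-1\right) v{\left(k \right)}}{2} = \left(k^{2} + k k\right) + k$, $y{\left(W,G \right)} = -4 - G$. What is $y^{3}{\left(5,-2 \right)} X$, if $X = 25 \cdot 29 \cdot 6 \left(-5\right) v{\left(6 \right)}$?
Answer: $-27144000$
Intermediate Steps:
$v{\left(k \right)} = - 4 k^{2} - 2 k$ ($v{\left(k \right)} = - 2 \left(\left(k^{2} + k k\right) + k\right) = - 2 \left(\left(k^{2} + k^{2}\right) + k\right) = - 2 \left(2 k^{2} + k\right) = - 2 \left(k + 2 k^{2}\right) = - 4 k^{2} - 2 k$)
$X = 3393000$ ($X = 25 \cdot 29 \cdot 6 \left(-5\right) \left(\left(-2\right) 6 \left(1 + 2 \cdot 6\right)\right) = 725 \left(- 30 \left(\left(-2\right) 6 \left(1 + 12\right)\right)\right) = 725 \left(- 30 \left(\left(-2\right) 6 \cdot 13\right)\right) = 725 \left(\left(-30\right) \left(-156\right)\right) = 725 \cdot 4680 = 3393000$)
$y^{3}{\left(5,-2 \right)} X = \left(-4 - -2\right)^{3} \cdot 3393000 = \left(-4 + 2\right)^{3} \cdot 3393000 = \left(-2\right)^{3} \cdot 3393000 = \left(-8\right) 3393000 = -27144000$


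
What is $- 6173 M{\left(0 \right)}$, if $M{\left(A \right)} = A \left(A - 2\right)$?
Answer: $0$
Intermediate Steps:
$M{\left(A \right)} = A \left(-2 + A\right)$
$- 6173 M{\left(0 \right)} = - 6173 \cdot 0 \left(-2 + 0\right) = - 6173 \cdot 0 \left(-2\right) = \left(-6173\right) 0 = 0$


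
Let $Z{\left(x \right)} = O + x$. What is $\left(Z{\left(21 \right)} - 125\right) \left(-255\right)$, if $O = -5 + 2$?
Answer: $27285$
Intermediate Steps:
$O = -3$
$Z{\left(x \right)} = -3 + x$
$\left(Z{\left(21 \right)} - 125\right) \left(-255\right) = \left(\left(-3 + 21\right) - 125\right) \left(-255\right) = \left(18 - 125\right) \left(-255\right) = \left(-107\right) \left(-255\right) = 27285$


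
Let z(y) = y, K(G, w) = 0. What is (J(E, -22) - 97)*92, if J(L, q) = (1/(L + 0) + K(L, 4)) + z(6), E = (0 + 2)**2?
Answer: -8349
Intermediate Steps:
E = 4 (E = 2**2 = 4)
J(L, q) = 6 + 1/L (J(L, q) = (1/(L + 0) + 0) + 6 = (1/L + 0) + 6 = 1/L + 6 = 6 + 1/L)
(J(E, -22) - 97)*92 = ((6 + 1/4) - 97)*92 = (25/4 - 97)*92 = -363/4*92 = -8349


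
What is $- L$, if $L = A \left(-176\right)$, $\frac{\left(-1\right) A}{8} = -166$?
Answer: $233728$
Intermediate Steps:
$A = 1328$ ($A = \left(-8\right) \left(-166\right) = 1328$)
$L = -233728$ ($L = 1328 \left(-176\right) = -233728$)
$- L = \left(-1\right) \left(-233728\right) = 233728$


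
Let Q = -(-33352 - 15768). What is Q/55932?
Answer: 12280/13983 ≈ 0.87821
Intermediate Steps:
Q = 49120 (Q = -1*(-49120) = 49120)
Q/55932 = 49120/55932 = 49120*(1/55932) = 12280/13983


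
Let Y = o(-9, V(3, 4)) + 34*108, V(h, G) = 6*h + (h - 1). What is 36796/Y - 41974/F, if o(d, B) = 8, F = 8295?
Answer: 1507585/305256 ≈ 4.9388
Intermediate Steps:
V(h, G) = -1 + 7*h (V(h, G) = 6*h + (-1 + h) = -1 + 7*h)
Y = 3680 (Y = 8 + 34*108 = 8 + 3672 = 3680)
36796/Y - 41974/F = 36796/3680 - 41974/8295 = 36796*(1/3680) - 41974*1/8295 = 9199/920 - 41974/8295 = 1507585/305256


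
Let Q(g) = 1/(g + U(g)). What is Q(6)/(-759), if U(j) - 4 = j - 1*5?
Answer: -1/8349 ≈ -0.00011977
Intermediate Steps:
U(j) = -1 + j (U(j) = 4 + (j - 1*5) = 4 + (j - 5) = 4 + (-5 + j) = -1 + j)
Q(g) = 1/(-1 + 2*g) (Q(g) = 1/(g + (-1 + g)) = 1/(-1 + 2*g))
Q(6)/(-759) = 1/((-1 + 2*6)*(-759)) = -1/759/(-1 + 12) = -1/759/11 = (1/11)*(-1/759) = -1/8349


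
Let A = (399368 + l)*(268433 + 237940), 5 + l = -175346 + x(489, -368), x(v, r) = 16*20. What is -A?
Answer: -113598199701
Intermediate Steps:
x(v, r) = 320
l = -175031 (l = -5 + (-175346 + 320) = -5 - 175026 = -175031)
A = 113598199701 (A = (399368 - 175031)*(268433 + 237940) = 224337*506373 = 113598199701)
-A = -1*113598199701 = -113598199701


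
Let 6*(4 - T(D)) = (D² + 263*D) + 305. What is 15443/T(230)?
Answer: -92658/113671 ≈ -0.81514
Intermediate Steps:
T(D) = -281/6 - 263*D/6 - D²/6 (T(D) = 4 - ((D² + 263*D) + 305)/6 = 4 - (305 + D² + 263*D)/6 = 4 + (-305/6 - 263*D/6 - D²/6) = -281/6 - 263*D/6 - D²/6)
15443/T(230) = 15443/(-281/6 - 263/6*230 - ⅙*230²) = 15443/(-281/6 - 30245/3 - ⅙*52900) = 15443/(-281/6 - 30245/3 - 26450/3) = 15443/(-113671/6) = 15443*(-6/113671) = -92658/113671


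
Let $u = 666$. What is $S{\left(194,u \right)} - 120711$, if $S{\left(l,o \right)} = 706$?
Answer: $-120005$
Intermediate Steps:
$S{\left(194,u \right)} - 120711 = 706 - 120711 = -120005$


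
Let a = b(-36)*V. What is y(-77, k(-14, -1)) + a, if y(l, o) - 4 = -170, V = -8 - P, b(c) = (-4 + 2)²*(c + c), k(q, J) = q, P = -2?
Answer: 1562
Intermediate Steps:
b(c) = 8*c (b(c) = (-2)²*(2*c) = 4*(2*c) = 8*c)
V = -6 (V = -8 - 1*(-2) = -8 + 2 = -6)
y(l, o) = -166 (y(l, o) = 4 - 170 = -166)
a = 1728 (a = (8*(-36))*(-6) = -288*(-6) = 1728)
y(-77, k(-14, -1)) + a = -166 + 1728 = 1562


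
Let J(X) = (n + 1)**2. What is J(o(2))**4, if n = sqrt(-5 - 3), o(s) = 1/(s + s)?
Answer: (1 + 2*I*sqrt(2))**8 ≈ -5983.0 - 2692.7*I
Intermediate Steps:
o(s) = 1/(2*s)
n = 2*I*sqrt(2) (n = sqrt(-8) = 2*I*sqrt(2) ≈ 2.8284*I)
J(X) = (1 + 2*I*sqrt(2))**2 (J(X) = (2*I*sqrt(2) + 1)**2 = (1 + 2*I*sqrt(2))**2)
J(o(2))**4 = (-7 + 4*I*sqrt(2))**4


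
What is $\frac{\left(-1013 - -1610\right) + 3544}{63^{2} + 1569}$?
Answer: $\frac{4141}{5538} \approx 0.74774$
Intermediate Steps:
$\frac{\left(-1013 - -1610\right) + 3544}{63^{2} + 1569} = \frac{\left(-1013 + 1610\right) + 3544}{3969 + 1569} = \frac{597 + 3544}{5538} = 4141 \cdot \frac{1}{5538} = \frac{4141}{5538}$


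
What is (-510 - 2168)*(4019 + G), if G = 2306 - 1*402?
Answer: -15861794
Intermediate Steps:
G = 1904 (G = 2306 - 402 = 1904)
(-510 - 2168)*(4019 + G) = (-510 - 2168)*(4019 + 1904) = -2678*5923 = -15861794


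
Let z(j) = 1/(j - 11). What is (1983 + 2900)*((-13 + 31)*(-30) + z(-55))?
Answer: -174035003/66 ≈ -2.6369e+6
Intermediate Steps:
z(j) = 1/(-11 + j)
(1983 + 2900)*((-13 + 31)*(-30) + z(-55)) = (1983 + 2900)*((-13 + 31)*(-30) + 1/(-11 - 55)) = 4883*(18*(-30) + 1/(-66)) = 4883*(-540 - 1/66) = 4883*(-35641/66) = -174035003/66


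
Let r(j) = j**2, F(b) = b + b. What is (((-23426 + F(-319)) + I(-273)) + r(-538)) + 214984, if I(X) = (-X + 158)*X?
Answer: 362701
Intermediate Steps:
I(X) = X*(158 - X) (I(X) = (158 - X)*X = X*(158 - X))
F(b) = 2*b
(((-23426 + F(-319)) + I(-273)) + r(-538)) + 214984 = (((-23426 + 2*(-319)) - 273*(158 - 1*(-273))) + (-538)**2) + 214984 = (((-23426 - 638) - 273*(158 + 273)) + 289444) + 214984 = ((-24064 - 273*431) + 289444) + 214984 = ((-24064 - 117663) + 289444) + 214984 = (-141727 + 289444) + 214984 = 147717 + 214984 = 362701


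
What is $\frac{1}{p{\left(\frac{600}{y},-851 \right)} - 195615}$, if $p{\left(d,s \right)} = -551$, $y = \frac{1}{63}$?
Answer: $- \frac{1}{196166} \approx -5.0977 \cdot 10^{-6}$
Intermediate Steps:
$y = \frac{1}{63} \approx 0.015873$
$\frac{1}{p{\left(\frac{600}{y},-851 \right)} - 195615} = \frac{1}{-551 - 195615} = \frac{1}{-196166} = - \frac{1}{196166}$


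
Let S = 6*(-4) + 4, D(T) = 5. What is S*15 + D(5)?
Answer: -295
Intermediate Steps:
S = -20 (S = -24 + 4 = -20)
S*15 + D(5) = -20*15 + 5 = -300 + 5 = -295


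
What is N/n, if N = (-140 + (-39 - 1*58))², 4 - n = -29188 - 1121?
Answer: 56169/30313 ≈ 1.8530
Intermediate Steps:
n = 30313 (n = 4 - (-29188 - 1121) = 4 - 1*(-30309) = 4 + 30309 = 30313)
N = 56169 (N = (-140 + (-39 - 58))² = (-140 - 97)² = (-237)² = 56169)
N/n = 56169/30313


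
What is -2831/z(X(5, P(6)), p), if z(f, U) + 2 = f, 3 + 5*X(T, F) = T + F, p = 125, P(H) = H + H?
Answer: -14155/4 ≈ -3538.8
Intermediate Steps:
P(H) = 2*H
X(T, F) = -3/5 + F/5 + T/5 (X(T, F) = -3/5 + (T + F)/5 = -3/5 + (F + T)/5 = -3/5 + (F/5 + T/5) = -3/5 + F/5 + T/5)
z(f, U) = -2 + f
-2831/z(X(5, P(6)), p) = -2831/(-2 + (-3/5 + (2*6)/5 + (1/5)*5)) = -2831/(-2 + (-3/5 + (1/5)*12 + 1)) = -2831/(-2 + (-3/5 + 12/5 + 1)) = -2831/(-2 + 14/5) = -2831/4/5 = -2831*5/4 = -14155/4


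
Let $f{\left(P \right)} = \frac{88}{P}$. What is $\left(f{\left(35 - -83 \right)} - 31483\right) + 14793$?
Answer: $- \frac{984666}{59} \approx -16689.0$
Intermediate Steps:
$\left(f{\left(35 - -83 \right)} - 31483\right) + 14793 = \left(\frac{88}{35 - -83} - 31483\right) + 14793 = \left(\frac{88}{35 + 83} - 31483\right) + 14793 = \left(\frac{88}{118} - 31483\right) + 14793 = \left(88 \cdot \frac{1}{118} - 31483\right) + 14793 = \left(\frac{44}{59} - 31483\right) + 14793 = - \frac{1857453}{59} + 14793 = - \frac{984666}{59}$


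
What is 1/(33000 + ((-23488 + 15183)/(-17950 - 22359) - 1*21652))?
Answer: 40309/457434837 ≈ 8.8120e-5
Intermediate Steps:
1/(33000 + ((-23488 + 15183)/(-17950 - 22359) - 1*21652)) = 1/(33000 + (-8305/(-40309) - 21652)) = 1/(33000 + (-8305*(-1/40309) - 21652)) = 1/(33000 + (8305/40309 - 21652)) = 1/(33000 - 872762163/40309) = 1/(457434837/40309) = 40309/457434837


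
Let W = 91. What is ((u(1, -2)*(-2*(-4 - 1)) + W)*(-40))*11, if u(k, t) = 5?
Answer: -62040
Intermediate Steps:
((u(1, -2)*(-2*(-4 - 1)) + W)*(-40))*11 = ((5*(-2*(-4 - 1)) + 91)*(-40))*11 = ((5*(-2*(-5)) + 91)*(-40))*11 = ((5*10 + 91)*(-40))*11 = ((50 + 91)*(-40))*11 = (141*(-40))*11 = -5640*11 = -62040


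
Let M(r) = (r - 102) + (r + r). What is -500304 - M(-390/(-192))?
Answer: -16006659/32 ≈ -5.0021e+5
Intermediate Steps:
M(r) = -102 + 3*r (M(r) = (-102 + r) + 2*r = -102 + 3*r)
-500304 - M(-390/(-192)) = -500304 - (-102 + 3*(-390/(-192))) = -500304 - (-102 + 3*(-390*(-1/192))) = -500304 - (-102 + 3*(65/32)) = -500304 - (-102 + 195/32) = -500304 - 1*(-3069/32) = -500304 + 3069/32 = -16006659/32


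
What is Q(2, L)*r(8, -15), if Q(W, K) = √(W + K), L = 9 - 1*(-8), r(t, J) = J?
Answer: -15*√19 ≈ -65.384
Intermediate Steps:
L = 17 (L = 9 + 8 = 17)
Q(W, K) = √(K + W)
Q(2, L)*r(8, -15) = √(17 + 2)*(-15) = √19*(-15) = -15*√19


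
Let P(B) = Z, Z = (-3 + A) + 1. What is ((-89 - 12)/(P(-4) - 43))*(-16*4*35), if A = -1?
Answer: -113120/23 ≈ -4918.3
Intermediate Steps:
Z = -3 (Z = (-3 - 1) + 1 = -4 + 1 = -3)
P(B) = -3
((-89 - 12)/(P(-4) - 43))*(-16*4*35) = ((-89 - 12)/(-3 - 43))*(-16*4*35) = (-101/(-46))*(-64*35) = -101*(-1/46)*(-2240) = (101/46)*(-2240) = -113120/23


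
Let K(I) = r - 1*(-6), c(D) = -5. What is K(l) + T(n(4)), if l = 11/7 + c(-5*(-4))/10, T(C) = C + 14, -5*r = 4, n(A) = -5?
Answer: 71/5 ≈ 14.200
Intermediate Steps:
r = -⅘ (r = -⅕*4 = -⅘ ≈ -0.80000)
T(C) = 14 + C
l = 15/14 (l = 11/7 - 5/10 = 11*(⅐) - 5*⅒ = 11/7 - ½ = 15/14 ≈ 1.0714)
K(I) = 26/5 (K(I) = -⅘ - 1*(-6) = -⅘ + 6 = 26/5)
K(l) + T(n(4)) = 26/5 + (14 - 5) = 26/5 + 9 = 71/5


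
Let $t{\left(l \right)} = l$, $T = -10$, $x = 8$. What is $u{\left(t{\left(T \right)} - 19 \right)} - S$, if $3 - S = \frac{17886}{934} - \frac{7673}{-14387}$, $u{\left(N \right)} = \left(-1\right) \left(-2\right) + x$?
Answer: $\frac{179277335}{6718729} \approx 26.683$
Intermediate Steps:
$u{\left(N \right)} = 10$ ($u{\left(N \right)} = \left(-1\right) \left(-2\right) + 8 = 2 + 8 = 10$)
$S = - \frac{112090045}{6718729}$ ($S = 3 - \left(\frac{17886}{934} - \frac{7673}{-14387}\right) = 3 - \left(17886 \cdot \frac{1}{934} - - \frac{7673}{14387}\right) = 3 - \left(\frac{8943}{467} + \frac{7673}{14387}\right) = 3 - \frac{132246232}{6718729} = - \frac{112090045}{6718729} \approx -16.683$)
$u{\left(t{\left(T \right)} - 19 \right)} - S = 10 - - \frac{112090045}{6718729} = 10 + \frac{112090045}{6718729} = \frac{179277335}{6718729}$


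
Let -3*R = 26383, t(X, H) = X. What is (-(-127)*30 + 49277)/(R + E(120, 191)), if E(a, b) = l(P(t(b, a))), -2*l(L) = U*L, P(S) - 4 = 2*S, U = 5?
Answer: -159261/29278 ≈ -5.4396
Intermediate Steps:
P(S) = 4 + 2*S
R = -26383/3 (R = -⅓*26383 = -26383/3 ≈ -8794.3)
l(L) = -5*L/2
E(a, b) = -10 - 5*b (E(a, b) = -5*(4 + 2*b)/2 = -10 - 5*b)
(-(-127)*30 + 49277)/(R + E(120, 191)) = (-(-127)*30 + 49277)/(-26383/3 + (-10 - 5*191)) = (-1*(-3810) + 49277)/(-26383/3 + (-10 - 955)) = (3810 + 49277)/(-26383/3 - 965) = 53087/(-29278/3) = 53087*(-3/29278) = -159261/29278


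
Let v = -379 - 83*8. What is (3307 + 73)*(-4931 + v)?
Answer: -20192120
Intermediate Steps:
v = -1043 (v = -379 - 664 = -1043)
(3307 + 73)*(-4931 + v) = (3307 + 73)*(-4931 - 1043) = 3380*(-5974) = -20192120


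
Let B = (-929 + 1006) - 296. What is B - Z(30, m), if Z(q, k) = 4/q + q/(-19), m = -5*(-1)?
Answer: -62003/285 ≈ -217.55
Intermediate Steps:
m = 5
B = -219 (B = 77 - 296 = -219)
Z(q, k) = 4/q - q/19 (Z(q, k) = 4/q + q*(-1/19) = 4/q - q/19)
B - Z(30, m) = -219 - (4/30 - 1/19*30) = -219 - (4*(1/30) - 30/19) = -219 - (2/15 - 30/19) = -219 - 1*(-412/285) = -219 + 412/285 = -62003/285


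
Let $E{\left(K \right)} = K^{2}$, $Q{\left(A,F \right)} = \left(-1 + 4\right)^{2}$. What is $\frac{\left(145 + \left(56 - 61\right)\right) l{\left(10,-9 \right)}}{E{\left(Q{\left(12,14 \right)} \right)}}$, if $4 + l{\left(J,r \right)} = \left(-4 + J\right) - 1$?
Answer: $\frac{140}{81} \approx 1.7284$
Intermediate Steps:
$Q{\left(A,F \right)} = 9$ ($Q{\left(A,F \right)} = 3^{2} = 9$)
$l{\left(J,r \right)} = -9 + J$ ($l{\left(J,r \right)} = -4 + \left(\left(-4 + J\right) - 1\right) = -4 + \left(-5 + J\right) = -9 + J$)
$\frac{\left(145 + \left(56 - 61\right)\right) l{\left(10,-9 \right)}}{E{\left(Q{\left(12,14 \right)} \right)}} = \frac{\left(145 + \left(56 - 61\right)\right) \left(-9 + 10\right)}{9^{2}} = \frac{\left(145 + \left(56 - 61\right)\right) 1}{81} = \left(145 - 5\right) 1 \cdot \frac{1}{81} = 140 \cdot 1 \cdot \frac{1}{81} = 140 \cdot \frac{1}{81} = \frac{140}{81}$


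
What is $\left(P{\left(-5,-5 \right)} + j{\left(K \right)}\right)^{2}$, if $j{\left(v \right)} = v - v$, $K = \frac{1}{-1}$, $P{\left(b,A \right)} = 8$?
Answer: $64$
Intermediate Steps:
$K = -1$
$j{\left(v \right)} = 0$
$\left(P{\left(-5,-5 \right)} + j{\left(K \right)}\right)^{2} = \left(8 + 0\right)^{2} = 8^{2} = 64$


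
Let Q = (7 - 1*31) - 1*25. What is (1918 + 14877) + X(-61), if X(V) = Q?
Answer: 16746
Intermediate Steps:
Q = -49 (Q = (7 - 31) - 25 = -24 - 25 = -49)
X(V) = -49
(1918 + 14877) + X(-61) = (1918 + 14877) - 49 = 16795 - 49 = 16746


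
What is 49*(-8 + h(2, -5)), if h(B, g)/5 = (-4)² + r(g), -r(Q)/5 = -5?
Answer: 9653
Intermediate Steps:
r(Q) = 25 (r(Q) = -5*(-5) = 25)
h(B, g) = 205 (h(B, g) = 5*((-4)² + 25) = 5*(16 + 25) = 5*41 = 205)
49*(-8 + h(2, -5)) = 49*(-8 + 205) = 49*197 = 9653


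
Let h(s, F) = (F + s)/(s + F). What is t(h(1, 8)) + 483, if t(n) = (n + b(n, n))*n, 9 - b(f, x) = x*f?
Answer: 492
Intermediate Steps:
b(f, x) = 9 - f*x (b(f, x) = 9 - x*f = 9 - f*x)
h(s, F) = 1 (h(s, F) = (F + s)/(F + s) = 1)
t(n) = n*(9 + n - n²) (t(n) = (n + (9 - n*n))*n = (n + (9 - n²))*n = (9 + n - n²)*n = n*(9 + n - n²))
t(h(1, 8)) + 483 = 1*(9 + 1 - 1*1²) + 483 = 1*(9 + 1 - 1*1) + 483 = 1*(9 + 1 - 1) + 483 = 1*9 + 483 = 9 + 483 = 492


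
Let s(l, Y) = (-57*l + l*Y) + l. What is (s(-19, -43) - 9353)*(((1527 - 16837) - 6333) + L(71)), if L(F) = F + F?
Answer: 160655472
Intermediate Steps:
s(l, Y) = -56*l + Y*l (s(l, Y) = (-57*l + Y*l) + l = -56*l + Y*l)
L(F) = 2*F
(s(-19, -43) - 9353)*(((1527 - 16837) - 6333) + L(71)) = (-19*(-56 - 43) - 9353)*(((1527 - 16837) - 6333) + 2*71) = (-19*(-99) - 9353)*((-15310 - 6333) + 142) = (1881 - 9353)*(-21643 + 142) = -7472*(-21501) = 160655472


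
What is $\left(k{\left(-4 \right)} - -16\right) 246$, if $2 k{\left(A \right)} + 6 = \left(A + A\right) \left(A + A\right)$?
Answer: $11070$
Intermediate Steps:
$k{\left(A \right)} = -3 + 2 A^{2}$ ($k{\left(A \right)} = -3 + \frac{\left(A + A\right) \left(A + A\right)}{2} = -3 + \frac{2 A 2 A}{2} = -3 + \frac{4 A^{2}}{2} = -3 + 2 A^{2}$)
$\left(k{\left(-4 \right)} - -16\right) 246 = \left(\left(-3 + 2 \left(-4\right)^{2}\right) - -16\right) 246 = \left(\left(-3 + 2 \cdot 16\right) + 16\right) 246 = \left(\left(-3 + 32\right) + 16\right) 246 = \left(29 + 16\right) 246 = 45 \cdot 246 = 11070$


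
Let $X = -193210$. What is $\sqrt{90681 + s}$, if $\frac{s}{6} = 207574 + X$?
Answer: $\sqrt{176865} \approx 420.55$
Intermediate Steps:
$s = 86184$ ($s = 6 \left(207574 - 193210\right) = 6 \cdot 14364 = 86184$)
$\sqrt{90681 + s} = \sqrt{90681 + 86184} = \sqrt{176865}$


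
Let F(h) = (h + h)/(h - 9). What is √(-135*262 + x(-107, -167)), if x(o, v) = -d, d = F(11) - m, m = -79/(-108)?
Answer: 7*I*√233943/18 ≈ 188.1*I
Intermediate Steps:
m = 79/108 (m = -79*(-1/108) = 79/108 ≈ 0.73148)
F(h) = 2*h/(-9 + h) (F(h) = (2*h)/(-9 + h) = 2*h/(-9 + h))
d = 1109/108 (d = 2*11/(-9 + 11) - 1*79/108 = 2*11/2 - 79/108 = 2*11*(½) - 79/108 = 11 - 79/108 = 1109/108 ≈ 10.269)
x(o, v) = -1109/108 (x(o, v) = -1*1109/108 = -1109/108)
√(-135*262 + x(-107, -167)) = √(-135*262 - 1109/108) = √(-35370 - 1109/108) = √(-3821069/108) = 7*I*√233943/18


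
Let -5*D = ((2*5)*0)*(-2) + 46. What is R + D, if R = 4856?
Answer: 24234/5 ≈ 4846.8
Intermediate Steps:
D = -46/5 (D = -(((2*5)*0)*(-2) + 46)/5 = -((10*0)*(-2) + 46)/5 = -(0*(-2) + 46)/5 = -(0 + 46)/5 = -⅕*46 = -46/5 ≈ -9.2000)
R + D = 4856 - 46/5 = 24234/5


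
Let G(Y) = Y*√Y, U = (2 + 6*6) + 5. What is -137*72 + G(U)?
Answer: -9864 + 43*√43 ≈ -9582.0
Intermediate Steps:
U = 43 (U = (2 + 36) + 5 = 38 + 5 = 43)
G(Y) = Y^(3/2)
-137*72 + G(U) = -137*72 + 43^(3/2) = -9864 + 43*√43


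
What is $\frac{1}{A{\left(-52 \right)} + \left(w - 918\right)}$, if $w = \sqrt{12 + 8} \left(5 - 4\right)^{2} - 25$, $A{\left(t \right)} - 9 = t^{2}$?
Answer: $\frac{177}{313288} - \frac{\sqrt{5}}{1566440} \approx 0.00056355$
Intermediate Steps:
$A{\left(t \right)} = 9 + t^{2}$
$w = -25 + 2 \sqrt{5}$ ($w = \sqrt{20} \cdot 1^{2} - 25 = 2 \sqrt{5} \cdot 1 - 25 = 2 \sqrt{5} - 25 = -25 + 2 \sqrt{5} \approx -20.528$)
$\frac{1}{A{\left(-52 \right)} + \left(w - 918\right)} = \frac{1}{\left(9 + \left(-52\right)^{2}\right) - \left(943 - 2 \sqrt{5}\right)} = \frac{1}{\left(9 + 2704\right) - \left(943 - 2 \sqrt{5}\right)} = \frac{1}{2713 - \left(943 - 2 \sqrt{5}\right)} = \frac{1}{1770 + 2 \sqrt{5}}$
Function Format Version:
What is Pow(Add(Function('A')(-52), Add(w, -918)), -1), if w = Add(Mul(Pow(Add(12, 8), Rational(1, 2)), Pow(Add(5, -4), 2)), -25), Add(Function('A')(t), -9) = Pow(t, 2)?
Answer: Add(Rational(177, 313288), Mul(Rational(-1, 1566440), Pow(5, Rational(1, 2)))) ≈ 0.00056355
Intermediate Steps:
Function('A')(t) = Add(9, Pow(t, 2))
w = Add(-25, Mul(2, Pow(5, Rational(1, 2)))) (w = Add(Mul(Pow(20, Rational(1, 2)), Pow(1, 2)), -25) = Add(Mul(Mul(2, Pow(5, Rational(1, 2))), 1), -25) = Add(Mul(2, Pow(5, Rational(1, 2))), -25) = Add(-25, Mul(2, Pow(5, Rational(1, 2)))) ≈ -20.528)
Pow(Add(Function('A')(-52), Add(w, -918)), -1) = Pow(Add(Add(9, Pow(-52, 2)), Add(Add(-25, Mul(2, Pow(5, Rational(1, 2)))), -918)), -1) = Pow(Add(Add(9, 2704), Add(-943, Mul(2, Pow(5, Rational(1, 2))))), -1) = Pow(Add(2713, Add(-943, Mul(2, Pow(5, Rational(1, 2))))), -1) = Pow(Add(1770, Mul(2, Pow(5, Rational(1, 2)))), -1)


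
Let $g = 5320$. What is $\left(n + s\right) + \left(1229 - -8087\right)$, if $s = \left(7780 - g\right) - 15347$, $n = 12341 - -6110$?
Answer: $14880$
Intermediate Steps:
$n = 18451$ ($n = 12341 + 6110 = 18451$)
$s = -12887$ ($s = \left(7780 - 5320\right) - 15347 = 2460 - 15347 = -12887$)
$\left(n + s\right) + \left(1229 - -8087\right) = \left(18451 - 12887\right) + \left(1229 - -8087\right) = 5564 + \left(1229 + 8087\right) = 5564 + 9316 = 14880$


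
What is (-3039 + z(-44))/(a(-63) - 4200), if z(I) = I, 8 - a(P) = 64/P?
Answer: 194229/264032 ≈ 0.73563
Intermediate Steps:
a(P) = 8 - 64/P
(-3039 + z(-44))/(a(-63) - 4200) = (-3039 - 44)/((8 - 64/(-63)) - 4200) = -3083/((8 - 64*(-1/63)) - 4200) = -3083/((8 + 64/63) - 4200) = -3083/(568/63 - 4200) = -3083/(-264032/63) = -3083*(-63/264032) = 194229/264032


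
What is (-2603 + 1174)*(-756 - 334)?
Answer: 1557610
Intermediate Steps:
(-2603 + 1174)*(-756 - 334) = -1429*(-1090) = 1557610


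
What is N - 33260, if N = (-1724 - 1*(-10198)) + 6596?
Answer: -18190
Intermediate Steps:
N = 15070 (N = (-1724 + 10198) + 6596 = 8474 + 6596 = 15070)
N - 33260 = 15070 - 33260 = -18190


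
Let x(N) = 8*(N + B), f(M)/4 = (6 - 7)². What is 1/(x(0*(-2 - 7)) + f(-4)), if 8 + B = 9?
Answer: 1/12 ≈ 0.083333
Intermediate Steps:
B = 1 (B = -8 + 9 = 1)
f(M) = 4 (f(M) = 4*(6 - 7)² = 4*(-1)² = 4*1 = 4)
x(N) = 8 + 8*N (x(N) = 8*(N + 1) = 8*(1 + N) = 8 + 8*N)
1/(x(0*(-2 - 7)) + f(-4)) = 1/((8 + 8*(0*(-2 - 7))) + 4) = 1/((8 + 8*(0*(-9))) + 4) = 1/((8 + 8*0) + 4) = 1/((8 + 0) + 4) = 1/(8 + 4) = 1/12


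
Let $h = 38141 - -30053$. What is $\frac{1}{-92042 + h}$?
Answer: $- \frac{1}{23848} \approx -4.1932 \cdot 10^{-5}$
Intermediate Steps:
$h = 68194$ ($h = 38141 + 30053 = 68194$)
$\frac{1}{-92042 + h} = \frac{1}{-92042 + 68194} = \frac{1}{-23848} = - \frac{1}{23848}$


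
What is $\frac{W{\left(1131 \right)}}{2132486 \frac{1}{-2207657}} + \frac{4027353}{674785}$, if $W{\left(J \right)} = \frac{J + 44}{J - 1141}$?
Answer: $\frac{367254597534191}{2877939131020} \approx 127.61$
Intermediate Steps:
$W{\left(J \right)} = \frac{44 + J}{-1141 + J}$
$\frac{W{\left(1131 \right)}}{2132486 \frac{1}{-2207657}} + \frac{4027353}{674785} = \frac{\frac{1}{-1141 + 1131} \left(44 + 1131\right)}{2132486 \frac{1}{-2207657}} + \frac{4027353}{674785} = \frac{\frac{1}{-10} \cdot 1175}{2132486 \left(- \frac{1}{2207657}\right)} + 4027353 \cdot \frac{1}{674785} = \frac{\left(- \frac{1}{10}\right) 1175}{- \frac{2132486}{2207657}} + \frac{4027353}{674785} = \left(- \frac{235}{2}\right) \left(- \frac{2207657}{2132486}\right) + \frac{4027353}{674785} = \frac{518799395}{4264972} + \frac{4027353}{674785} = \frac{367254597534191}{2877939131020}$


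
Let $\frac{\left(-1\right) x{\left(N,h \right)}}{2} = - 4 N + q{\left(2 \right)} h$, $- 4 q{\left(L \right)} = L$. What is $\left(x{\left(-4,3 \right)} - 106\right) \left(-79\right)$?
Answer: $10665$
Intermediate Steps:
$q{\left(L \right)} = - \frac{L}{4}$
$x{\left(N,h \right)} = h + 8 N$ ($x{\left(N,h \right)} = - 2 \left(- 4 N + \left(- \frac{1}{4}\right) 2 h\right) = - 2 \left(- 4 N - \frac{h}{2}\right) = h + 8 N$)
$\left(x{\left(-4,3 \right)} - 106\right) \left(-79\right) = \left(\left(3 + 8 \left(-4\right)\right) - 106\right) \left(-79\right) = \left(\left(3 - 32\right) - 106\right) \left(-79\right) = \left(-29 - 106\right) \left(-79\right) = \left(-135\right) \left(-79\right) = 10665$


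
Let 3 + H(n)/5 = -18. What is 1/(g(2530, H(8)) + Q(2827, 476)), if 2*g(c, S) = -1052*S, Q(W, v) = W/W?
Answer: 1/55231 ≈ 1.8106e-5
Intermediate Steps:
H(n) = -105 (H(n) = -15 + 5*(-18) = -15 - 90 = -105)
Q(W, v) = 1
g(c, S) = -526*S (g(c, S) = (-1052*S)/2 = -526*S)
1/(g(2530, H(8)) + Q(2827, 476)) = 1/(-526*(-105) + 1) = 1/(55230 + 1) = 1/55231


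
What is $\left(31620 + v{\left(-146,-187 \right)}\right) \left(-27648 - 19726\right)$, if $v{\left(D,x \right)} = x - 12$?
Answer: $-1488538454$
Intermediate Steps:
$v{\left(D,x \right)} = -12 + x$ ($v{\left(D,x \right)} = x - 12 = -12 + x$)
$\left(31620 + v{\left(-146,-187 \right)}\right) \left(-27648 - 19726\right) = \left(31620 - 199\right) \left(-27648 - 19726\right) = \left(31620 - 199\right) \left(-47374\right) = 31421 \left(-47374\right) = -1488538454$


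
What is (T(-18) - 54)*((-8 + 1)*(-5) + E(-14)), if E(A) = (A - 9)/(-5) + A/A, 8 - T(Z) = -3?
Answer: -8729/5 ≈ -1745.8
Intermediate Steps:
T(Z) = 11 (T(Z) = 8 - 1*(-3) = 8 + 3 = 11)
E(A) = 14/5 - A/5 (E(A) = (-9 + A)*(-⅕) + 1 = (9/5 - A/5) + 1 = 14/5 - A/5)
(T(-18) - 54)*((-8 + 1)*(-5) + E(-14)) = (11 - 54)*((-8 + 1)*(-5) + (14/5 - ⅕*(-14))) = -43*(-7*(-5) + (14/5 + 14/5)) = -43*(35 + 28/5) = -43*203/5 = -8729/5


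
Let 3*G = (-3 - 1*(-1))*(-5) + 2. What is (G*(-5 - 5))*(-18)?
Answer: 720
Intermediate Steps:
G = 4 (G = ((-3 - 1*(-1))*(-5) + 2)/3 = ((-3 + 1)*(-5) + 2)/3 = (-2*(-5) + 2)/3 = (10 + 2)/3 = (1/3)*12 = 4)
(G*(-5 - 5))*(-18) = (4*(-5 - 5))*(-18) = (4*(-10))*(-18) = -40*(-18) = 720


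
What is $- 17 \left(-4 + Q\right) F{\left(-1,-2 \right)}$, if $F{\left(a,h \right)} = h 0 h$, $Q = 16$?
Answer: $0$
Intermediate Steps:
$F{\left(a,h \right)} = 0$ ($F{\left(a,h \right)} = 0 h = 0$)
$- 17 \left(-4 + Q\right) F{\left(-1,-2 \right)} = - 17 \left(-4 + 16\right) 0 = \left(-17\right) 12 \cdot 0 = \left(-204\right) 0 = 0$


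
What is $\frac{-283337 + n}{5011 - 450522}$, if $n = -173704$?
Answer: $\frac{457041}{445511} \approx 1.0259$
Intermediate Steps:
$\frac{-283337 + n}{5011 - 450522} = \frac{-283337 - 173704}{5011 - 450522} = - \frac{457041}{-445511} = \left(-457041\right) \left(- \frac{1}{445511}\right) = \frac{457041}{445511}$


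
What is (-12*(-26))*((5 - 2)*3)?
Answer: 2808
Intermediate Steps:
(-12*(-26))*((5 - 2)*3) = 312*(3*3) = 312*9 = 2808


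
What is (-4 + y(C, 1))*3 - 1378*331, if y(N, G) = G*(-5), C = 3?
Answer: -456145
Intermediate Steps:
y(N, G) = -5*G
(-4 + y(C, 1))*3 - 1378*331 = (-4 - 5*1)*3 - 1378*331 = (-4 - 5)*3 - 456118 = -9*3 - 456118 = -27 - 456118 = -456145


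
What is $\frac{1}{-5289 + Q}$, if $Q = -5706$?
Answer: $- \frac{1}{10995} \approx -9.095 \cdot 10^{-5}$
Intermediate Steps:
$\frac{1}{-5289 + Q} = \frac{1}{-5289 - 5706} = \frac{1}{-10995} = - \frac{1}{10995}$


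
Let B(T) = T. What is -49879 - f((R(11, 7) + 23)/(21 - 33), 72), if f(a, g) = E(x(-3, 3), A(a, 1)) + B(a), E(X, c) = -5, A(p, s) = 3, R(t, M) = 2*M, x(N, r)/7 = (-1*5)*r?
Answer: -598451/12 ≈ -49871.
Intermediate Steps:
x(N, r) = -35*r (x(N, r) = 7*((-1*5)*r) = 7*(-5*r) = -35*r)
f(a, g) = -5 + a
-49879 - f((R(11, 7) + 23)/(21 - 33), 72) = -49879 - (-5 + (2*7 + 23)/(21 - 33)) = -49879 - (-5 + (14 + 23)/(-12)) = -49879 - (-5 + 37*(-1/12)) = -49879 - (-5 - 37/12) = -49879 - 1*(-97/12) = -49879 + 97/12 = -598451/12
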